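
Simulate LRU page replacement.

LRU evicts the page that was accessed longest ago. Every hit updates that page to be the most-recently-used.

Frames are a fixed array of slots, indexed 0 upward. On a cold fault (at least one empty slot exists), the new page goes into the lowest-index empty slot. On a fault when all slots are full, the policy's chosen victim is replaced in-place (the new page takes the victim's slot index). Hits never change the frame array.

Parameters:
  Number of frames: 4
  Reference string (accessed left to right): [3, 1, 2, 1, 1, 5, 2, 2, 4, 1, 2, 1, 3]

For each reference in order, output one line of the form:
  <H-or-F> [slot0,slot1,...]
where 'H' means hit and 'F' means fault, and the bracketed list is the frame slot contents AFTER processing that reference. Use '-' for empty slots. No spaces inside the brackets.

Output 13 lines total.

F [3,-,-,-]
F [3,1,-,-]
F [3,1,2,-]
H [3,1,2,-]
H [3,1,2,-]
F [3,1,2,5]
H [3,1,2,5]
H [3,1,2,5]
F [4,1,2,5]
H [4,1,2,5]
H [4,1,2,5]
H [4,1,2,5]
F [4,1,2,3]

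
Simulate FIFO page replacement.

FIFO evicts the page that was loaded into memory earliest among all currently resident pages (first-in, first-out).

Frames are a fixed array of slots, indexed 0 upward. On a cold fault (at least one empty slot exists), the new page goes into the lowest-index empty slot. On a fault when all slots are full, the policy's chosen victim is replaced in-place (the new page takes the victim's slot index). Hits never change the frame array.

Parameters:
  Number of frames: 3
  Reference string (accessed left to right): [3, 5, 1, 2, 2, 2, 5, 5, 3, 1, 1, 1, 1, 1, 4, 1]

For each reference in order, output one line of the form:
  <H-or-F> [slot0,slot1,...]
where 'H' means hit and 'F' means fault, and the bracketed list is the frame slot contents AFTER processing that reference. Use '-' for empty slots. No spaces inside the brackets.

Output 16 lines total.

F [3,-,-]
F [3,5,-]
F [3,5,1]
F [2,5,1]
H [2,5,1]
H [2,5,1]
H [2,5,1]
H [2,5,1]
F [2,3,1]
H [2,3,1]
H [2,3,1]
H [2,3,1]
H [2,3,1]
H [2,3,1]
F [2,3,4]
F [1,3,4]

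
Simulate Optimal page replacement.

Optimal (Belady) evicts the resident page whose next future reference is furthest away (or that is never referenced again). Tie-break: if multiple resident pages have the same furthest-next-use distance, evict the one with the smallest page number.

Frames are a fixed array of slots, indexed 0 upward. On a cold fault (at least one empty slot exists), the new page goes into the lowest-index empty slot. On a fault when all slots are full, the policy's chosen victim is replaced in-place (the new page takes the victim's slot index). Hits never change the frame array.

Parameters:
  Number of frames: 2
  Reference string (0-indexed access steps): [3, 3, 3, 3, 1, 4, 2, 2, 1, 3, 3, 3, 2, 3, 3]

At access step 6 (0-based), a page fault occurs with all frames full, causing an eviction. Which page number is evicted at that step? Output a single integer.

Answer: 4

Derivation:
Step 0: ref 3 -> FAULT, frames=[3,-]
Step 1: ref 3 -> HIT, frames=[3,-]
Step 2: ref 3 -> HIT, frames=[3,-]
Step 3: ref 3 -> HIT, frames=[3,-]
Step 4: ref 1 -> FAULT, frames=[3,1]
Step 5: ref 4 -> FAULT, evict 3, frames=[4,1]
Step 6: ref 2 -> FAULT, evict 4, frames=[2,1]
At step 6: evicted page 4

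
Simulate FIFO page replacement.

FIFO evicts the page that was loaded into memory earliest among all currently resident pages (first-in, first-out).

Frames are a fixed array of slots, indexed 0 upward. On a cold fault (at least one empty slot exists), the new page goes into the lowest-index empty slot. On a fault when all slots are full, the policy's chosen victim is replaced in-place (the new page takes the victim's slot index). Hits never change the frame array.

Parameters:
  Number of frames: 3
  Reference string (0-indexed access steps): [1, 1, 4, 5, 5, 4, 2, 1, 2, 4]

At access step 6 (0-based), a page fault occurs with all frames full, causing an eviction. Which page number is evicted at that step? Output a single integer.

Step 0: ref 1 -> FAULT, frames=[1,-,-]
Step 1: ref 1 -> HIT, frames=[1,-,-]
Step 2: ref 4 -> FAULT, frames=[1,4,-]
Step 3: ref 5 -> FAULT, frames=[1,4,5]
Step 4: ref 5 -> HIT, frames=[1,4,5]
Step 5: ref 4 -> HIT, frames=[1,4,5]
Step 6: ref 2 -> FAULT, evict 1, frames=[2,4,5]
At step 6: evicted page 1

Answer: 1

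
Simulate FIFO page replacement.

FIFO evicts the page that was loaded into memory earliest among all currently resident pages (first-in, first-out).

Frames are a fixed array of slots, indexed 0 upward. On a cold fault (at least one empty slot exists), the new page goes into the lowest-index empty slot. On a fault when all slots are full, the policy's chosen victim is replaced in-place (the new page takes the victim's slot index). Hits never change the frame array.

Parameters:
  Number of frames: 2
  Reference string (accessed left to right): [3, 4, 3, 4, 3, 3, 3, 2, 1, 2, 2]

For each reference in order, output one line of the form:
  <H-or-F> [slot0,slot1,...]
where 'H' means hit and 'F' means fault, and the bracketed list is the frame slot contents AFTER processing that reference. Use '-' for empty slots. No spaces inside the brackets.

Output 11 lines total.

F [3,-]
F [3,4]
H [3,4]
H [3,4]
H [3,4]
H [3,4]
H [3,4]
F [2,4]
F [2,1]
H [2,1]
H [2,1]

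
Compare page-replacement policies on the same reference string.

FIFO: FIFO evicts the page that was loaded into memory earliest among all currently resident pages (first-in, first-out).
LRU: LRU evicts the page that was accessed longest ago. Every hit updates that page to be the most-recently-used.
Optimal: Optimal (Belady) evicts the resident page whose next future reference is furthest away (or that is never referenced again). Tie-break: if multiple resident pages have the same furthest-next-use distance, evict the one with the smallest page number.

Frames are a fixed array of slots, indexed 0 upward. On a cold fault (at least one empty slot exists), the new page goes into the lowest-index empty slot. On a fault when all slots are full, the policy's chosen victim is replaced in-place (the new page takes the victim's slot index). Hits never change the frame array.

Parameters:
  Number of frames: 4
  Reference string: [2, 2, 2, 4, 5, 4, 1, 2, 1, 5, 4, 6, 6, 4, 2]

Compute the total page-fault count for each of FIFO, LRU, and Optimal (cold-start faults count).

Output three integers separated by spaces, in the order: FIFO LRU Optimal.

Answer: 6 6 5

Derivation:
--- FIFO ---
  step 0: ref 2 -> FAULT, frames=[2,-,-,-] (faults so far: 1)
  step 1: ref 2 -> HIT, frames=[2,-,-,-] (faults so far: 1)
  step 2: ref 2 -> HIT, frames=[2,-,-,-] (faults so far: 1)
  step 3: ref 4 -> FAULT, frames=[2,4,-,-] (faults so far: 2)
  step 4: ref 5 -> FAULT, frames=[2,4,5,-] (faults so far: 3)
  step 5: ref 4 -> HIT, frames=[2,4,5,-] (faults so far: 3)
  step 6: ref 1 -> FAULT, frames=[2,4,5,1] (faults so far: 4)
  step 7: ref 2 -> HIT, frames=[2,4,5,1] (faults so far: 4)
  step 8: ref 1 -> HIT, frames=[2,4,5,1] (faults so far: 4)
  step 9: ref 5 -> HIT, frames=[2,4,5,1] (faults so far: 4)
  step 10: ref 4 -> HIT, frames=[2,4,5,1] (faults so far: 4)
  step 11: ref 6 -> FAULT, evict 2, frames=[6,4,5,1] (faults so far: 5)
  step 12: ref 6 -> HIT, frames=[6,4,5,1] (faults so far: 5)
  step 13: ref 4 -> HIT, frames=[6,4,5,1] (faults so far: 5)
  step 14: ref 2 -> FAULT, evict 4, frames=[6,2,5,1] (faults so far: 6)
  FIFO total faults: 6
--- LRU ---
  step 0: ref 2 -> FAULT, frames=[2,-,-,-] (faults so far: 1)
  step 1: ref 2 -> HIT, frames=[2,-,-,-] (faults so far: 1)
  step 2: ref 2 -> HIT, frames=[2,-,-,-] (faults so far: 1)
  step 3: ref 4 -> FAULT, frames=[2,4,-,-] (faults so far: 2)
  step 4: ref 5 -> FAULT, frames=[2,4,5,-] (faults so far: 3)
  step 5: ref 4 -> HIT, frames=[2,4,5,-] (faults so far: 3)
  step 6: ref 1 -> FAULT, frames=[2,4,5,1] (faults so far: 4)
  step 7: ref 2 -> HIT, frames=[2,4,5,1] (faults so far: 4)
  step 8: ref 1 -> HIT, frames=[2,4,5,1] (faults so far: 4)
  step 9: ref 5 -> HIT, frames=[2,4,5,1] (faults so far: 4)
  step 10: ref 4 -> HIT, frames=[2,4,5,1] (faults so far: 4)
  step 11: ref 6 -> FAULT, evict 2, frames=[6,4,5,1] (faults so far: 5)
  step 12: ref 6 -> HIT, frames=[6,4,5,1] (faults so far: 5)
  step 13: ref 4 -> HIT, frames=[6,4,5,1] (faults so far: 5)
  step 14: ref 2 -> FAULT, evict 1, frames=[6,4,5,2] (faults so far: 6)
  LRU total faults: 6
--- Optimal ---
  step 0: ref 2 -> FAULT, frames=[2,-,-,-] (faults so far: 1)
  step 1: ref 2 -> HIT, frames=[2,-,-,-] (faults so far: 1)
  step 2: ref 2 -> HIT, frames=[2,-,-,-] (faults so far: 1)
  step 3: ref 4 -> FAULT, frames=[2,4,-,-] (faults so far: 2)
  step 4: ref 5 -> FAULT, frames=[2,4,5,-] (faults so far: 3)
  step 5: ref 4 -> HIT, frames=[2,4,5,-] (faults so far: 3)
  step 6: ref 1 -> FAULT, frames=[2,4,5,1] (faults so far: 4)
  step 7: ref 2 -> HIT, frames=[2,4,5,1] (faults so far: 4)
  step 8: ref 1 -> HIT, frames=[2,4,5,1] (faults so far: 4)
  step 9: ref 5 -> HIT, frames=[2,4,5,1] (faults so far: 4)
  step 10: ref 4 -> HIT, frames=[2,4,5,1] (faults so far: 4)
  step 11: ref 6 -> FAULT, evict 1, frames=[2,4,5,6] (faults so far: 5)
  step 12: ref 6 -> HIT, frames=[2,4,5,6] (faults so far: 5)
  step 13: ref 4 -> HIT, frames=[2,4,5,6] (faults so far: 5)
  step 14: ref 2 -> HIT, frames=[2,4,5,6] (faults so far: 5)
  Optimal total faults: 5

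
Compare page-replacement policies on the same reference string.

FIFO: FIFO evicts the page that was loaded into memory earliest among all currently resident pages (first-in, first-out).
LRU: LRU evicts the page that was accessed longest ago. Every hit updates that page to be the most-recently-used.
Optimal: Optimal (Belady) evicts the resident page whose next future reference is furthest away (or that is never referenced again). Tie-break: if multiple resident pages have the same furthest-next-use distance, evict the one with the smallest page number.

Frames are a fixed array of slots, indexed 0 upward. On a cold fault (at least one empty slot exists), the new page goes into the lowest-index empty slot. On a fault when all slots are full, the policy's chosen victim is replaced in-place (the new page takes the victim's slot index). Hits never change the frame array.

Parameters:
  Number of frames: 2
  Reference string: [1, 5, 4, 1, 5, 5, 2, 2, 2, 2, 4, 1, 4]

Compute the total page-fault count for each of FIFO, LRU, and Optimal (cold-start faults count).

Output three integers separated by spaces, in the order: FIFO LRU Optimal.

Answer: 8 8 6

Derivation:
--- FIFO ---
  step 0: ref 1 -> FAULT, frames=[1,-] (faults so far: 1)
  step 1: ref 5 -> FAULT, frames=[1,5] (faults so far: 2)
  step 2: ref 4 -> FAULT, evict 1, frames=[4,5] (faults so far: 3)
  step 3: ref 1 -> FAULT, evict 5, frames=[4,1] (faults so far: 4)
  step 4: ref 5 -> FAULT, evict 4, frames=[5,1] (faults so far: 5)
  step 5: ref 5 -> HIT, frames=[5,1] (faults so far: 5)
  step 6: ref 2 -> FAULT, evict 1, frames=[5,2] (faults so far: 6)
  step 7: ref 2 -> HIT, frames=[5,2] (faults so far: 6)
  step 8: ref 2 -> HIT, frames=[5,2] (faults so far: 6)
  step 9: ref 2 -> HIT, frames=[5,2] (faults so far: 6)
  step 10: ref 4 -> FAULT, evict 5, frames=[4,2] (faults so far: 7)
  step 11: ref 1 -> FAULT, evict 2, frames=[4,1] (faults so far: 8)
  step 12: ref 4 -> HIT, frames=[4,1] (faults so far: 8)
  FIFO total faults: 8
--- LRU ---
  step 0: ref 1 -> FAULT, frames=[1,-] (faults so far: 1)
  step 1: ref 5 -> FAULT, frames=[1,5] (faults so far: 2)
  step 2: ref 4 -> FAULT, evict 1, frames=[4,5] (faults so far: 3)
  step 3: ref 1 -> FAULT, evict 5, frames=[4,1] (faults so far: 4)
  step 4: ref 5 -> FAULT, evict 4, frames=[5,1] (faults so far: 5)
  step 5: ref 5 -> HIT, frames=[5,1] (faults so far: 5)
  step 6: ref 2 -> FAULT, evict 1, frames=[5,2] (faults so far: 6)
  step 7: ref 2 -> HIT, frames=[5,2] (faults so far: 6)
  step 8: ref 2 -> HIT, frames=[5,2] (faults so far: 6)
  step 9: ref 2 -> HIT, frames=[5,2] (faults so far: 6)
  step 10: ref 4 -> FAULT, evict 5, frames=[4,2] (faults so far: 7)
  step 11: ref 1 -> FAULT, evict 2, frames=[4,1] (faults so far: 8)
  step 12: ref 4 -> HIT, frames=[4,1] (faults so far: 8)
  LRU total faults: 8
--- Optimal ---
  step 0: ref 1 -> FAULT, frames=[1,-] (faults so far: 1)
  step 1: ref 5 -> FAULT, frames=[1,5] (faults so far: 2)
  step 2: ref 4 -> FAULT, evict 5, frames=[1,4] (faults so far: 3)
  step 3: ref 1 -> HIT, frames=[1,4] (faults so far: 3)
  step 4: ref 5 -> FAULT, evict 1, frames=[5,4] (faults so far: 4)
  step 5: ref 5 -> HIT, frames=[5,4] (faults so far: 4)
  step 6: ref 2 -> FAULT, evict 5, frames=[2,4] (faults so far: 5)
  step 7: ref 2 -> HIT, frames=[2,4] (faults so far: 5)
  step 8: ref 2 -> HIT, frames=[2,4] (faults so far: 5)
  step 9: ref 2 -> HIT, frames=[2,4] (faults so far: 5)
  step 10: ref 4 -> HIT, frames=[2,4] (faults so far: 5)
  step 11: ref 1 -> FAULT, evict 2, frames=[1,4] (faults so far: 6)
  step 12: ref 4 -> HIT, frames=[1,4] (faults so far: 6)
  Optimal total faults: 6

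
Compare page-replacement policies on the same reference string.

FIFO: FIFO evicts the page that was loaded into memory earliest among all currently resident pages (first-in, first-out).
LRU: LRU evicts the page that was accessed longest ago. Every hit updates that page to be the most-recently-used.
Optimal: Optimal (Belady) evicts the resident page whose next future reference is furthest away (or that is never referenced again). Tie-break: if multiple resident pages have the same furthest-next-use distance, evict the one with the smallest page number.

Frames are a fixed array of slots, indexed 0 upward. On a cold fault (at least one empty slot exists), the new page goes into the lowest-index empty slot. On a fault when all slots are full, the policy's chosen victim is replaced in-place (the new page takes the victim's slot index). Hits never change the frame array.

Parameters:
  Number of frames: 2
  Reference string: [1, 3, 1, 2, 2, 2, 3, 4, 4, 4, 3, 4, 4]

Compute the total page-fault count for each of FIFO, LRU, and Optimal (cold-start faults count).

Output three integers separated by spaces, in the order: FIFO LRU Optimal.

--- FIFO ---
  step 0: ref 1 -> FAULT, frames=[1,-] (faults so far: 1)
  step 1: ref 3 -> FAULT, frames=[1,3] (faults so far: 2)
  step 2: ref 1 -> HIT, frames=[1,3] (faults so far: 2)
  step 3: ref 2 -> FAULT, evict 1, frames=[2,3] (faults so far: 3)
  step 4: ref 2 -> HIT, frames=[2,3] (faults so far: 3)
  step 5: ref 2 -> HIT, frames=[2,3] (faults so far: 3)
  step 6: ref 3 -> HIT, frames=[2,3] (faults so far: 3)
  step 7: ref 4 -> FAULT, evict 3, frames=[2,4] (faults so far: 4)
  step 8: ref 4 -> HIT, frames=[2,4] (faults so far: 4)
  step 9: ref 4 -> HIT, frames=[2,4] (faults so far: 4)
  step 10: ref 3 -> FAULT, evict 2, frames=[3,4] (faults so far: 5)
  step 11: ref 4 -> HIT, frames=[3,4] (faults so far: 5)
  step 12: ref 4 -> HIT, frames=[3,4] (faults so far: 5)
  FIFO total faults: 5
--- LRU ---
  step 0: ref 1 -> FAULT, frames=[1,-] (faults so far: 1)
  step 1: ref 3 -> FAULT, frames=[1,3] (faults so far: 2)
  step 2: ref 1 -> HIT, frames=[1,3] (faults so far: 2)
  step 3: ref 2 -> FAULT, evict 3, frames=[1,2] (faults so far: 3)
  step 4: ref 2 -> HIT, frames=[1,2] (faults so far: 3)
  step 5: ref 2 -> HIT, frames=[1,2] (faults so far: 3)
  step 6: ref 3 -> FAULT, evict 1, frames=[3,2] (faults so far: 4)
  step 7: ref 4 -> FAULT, evict 2, frames=[3,4] (faults so far: 5)
  step 8: ref 4 -> HIT, frames=[3,4] (faults so far: 5)
  step 9: ref 4 -> HIT, frames=[3,4] (faults so far: 5)
  step 10: ref 3 -> HIT, frames=[3,4] (faults so far: 5)
  step 11: ref 4 -> HIT, frames=[3,4] (faults so far: 5)
  step 12: ref 4 -> HIT, frames=[3,4] (faults so far: 5)
  LRU total faults: 5
--- Optimal ---
  step 0: ref 1 -> FAULT, frames=[1,-] (faults so far: 1)
  step 1: ref 3 -> FAULT, frames=[1,3] (faults so far: 2)
  step 2: ref 1 -> HIT, frames=[1,3] (faults so far: 2)
  step 3: ref 2 -> FAULT, evict 1, frames=[2,3] (faults so far: 3)
  step 4: ref 2 -> HIT, frames=[2,3] (faults so far: 3)
  step 5: ref 2 -> HIT, frames=[2,3] (faults so far: 3)
  step 6: ref 3 -> HIT, frames=[2,3] (faults so far: 3)
  step 7: ref 4 -> FAULT, evict 2, frames=[4,3] (faults so far: 4)
  step 8: ref 4 -> HIT, frames=[4,3] (faults so far: 4)
  step 9: ref 4 -> HIT, frames=[4,3] (faults so far: 4)
  step 10: ref 3 -> HIT, frames=[4,3] (faults so far: 4)
  step 11: ref 4 -> HIT, frames=[4,3] (faults so far: 4)
  step 12: ref 4 -> HIT, frames=[4,3] (faults so far: 4)
  Optimal total faults: 4

Answer: 5 5 4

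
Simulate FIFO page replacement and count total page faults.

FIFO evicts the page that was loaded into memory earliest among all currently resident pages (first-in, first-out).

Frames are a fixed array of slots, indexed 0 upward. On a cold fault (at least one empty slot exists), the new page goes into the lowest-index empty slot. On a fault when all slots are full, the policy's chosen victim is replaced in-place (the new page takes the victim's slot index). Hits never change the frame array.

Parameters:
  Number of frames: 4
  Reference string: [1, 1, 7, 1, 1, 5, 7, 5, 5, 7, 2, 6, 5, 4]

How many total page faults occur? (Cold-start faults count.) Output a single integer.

Answer: 6

Derivation:
Step 0: ref 1 → FAULT, frames=[1,-,-,-]
Step 1: ref 1 → HIT, frames=[1,-,-,-]
Step 2: ref 7 → FAULT, frames=[1,7,-,-]
Step 3: ref 1 → HIT, frames=[1,7,-,-]
Step 4: ref 1 → HIT, frames=[1,7,-,-]
Step 5: ref 5 → FAULT, frames=[1,7,5,-]
Step 6: ref 7 → HIT, frames=[1,7,5,-]
Step 7: ref 5 → HIT, frames=[1,7,5,-]
Step 8: ref 5 → HIT, frames=[1,7,5,-]
Step 9: ref 7 → HIT, frames=[1,7,5,-]
Step 10: ref 2 → FAULT, frames=[1,7,5,2]
Step 11: ref 6 → FAULT (evict 1), frames=[6,7,5,2]
Step 12: ref 5 → HIT, frames=[6,7,5,2]
Step 13: ref 4 → FAULT (evict 7), frames=[6,4,5,2]
Total faults: 6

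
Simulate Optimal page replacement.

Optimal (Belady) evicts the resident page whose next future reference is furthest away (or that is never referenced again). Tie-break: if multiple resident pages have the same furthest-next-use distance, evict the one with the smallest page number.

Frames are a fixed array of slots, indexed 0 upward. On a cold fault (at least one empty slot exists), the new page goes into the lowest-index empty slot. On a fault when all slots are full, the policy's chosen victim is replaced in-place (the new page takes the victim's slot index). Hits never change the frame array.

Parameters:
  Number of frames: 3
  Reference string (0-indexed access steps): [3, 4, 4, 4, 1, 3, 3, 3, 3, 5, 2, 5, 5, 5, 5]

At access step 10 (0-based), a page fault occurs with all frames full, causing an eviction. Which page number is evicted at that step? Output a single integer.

Step 0: ref 3 -> FAULT, frames=[3,-,-]
Step 1: ref 4 -> FAULT, frames=[3,4,-]
Step 2: ref 4 -> HIT, frames=[3,4,-]
Step 3: ref 4 -> HIT, frames=[3,4,-]
Step 4: ref 1 -> FAULT, frames=[3,4,1]
Step 5: ref 3 -> HIT, frames=[3,4,1]
Step 6: ref 3 -> HIT, frames=[3,4,1]
Step 7: ref 3 -> HIT, frames=[3,4,1]
Step 8: ref 3 -> HIT, frames=[3,4,1]
Step 9: ref 5 -> FAULT, evict 1, frames=[3,4,5]
Step 10: ref 2 -> FAULT, evict 3, frames=[2,4,5]
At step 10: evicted page 3

Answer: 3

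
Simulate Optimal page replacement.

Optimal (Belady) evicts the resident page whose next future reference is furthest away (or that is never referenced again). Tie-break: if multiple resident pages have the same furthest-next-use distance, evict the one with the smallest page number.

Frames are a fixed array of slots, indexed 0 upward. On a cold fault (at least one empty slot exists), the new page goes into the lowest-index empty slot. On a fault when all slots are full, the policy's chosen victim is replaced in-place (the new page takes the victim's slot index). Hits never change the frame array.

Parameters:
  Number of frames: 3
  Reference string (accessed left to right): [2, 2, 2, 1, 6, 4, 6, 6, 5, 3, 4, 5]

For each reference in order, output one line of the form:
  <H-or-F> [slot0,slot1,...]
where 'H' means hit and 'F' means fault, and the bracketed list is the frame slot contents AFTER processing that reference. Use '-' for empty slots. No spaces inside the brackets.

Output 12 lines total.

F [2,-,-]
H [2,-,-]
H [2,-,-]
F [2,1,-]
F [2,1,6]
F [2,4,6]
H [2,4,6]
H [2,4,6]
F [5,4,6]
F [5,4,3]
H [5,4,3]
H [5,4,3]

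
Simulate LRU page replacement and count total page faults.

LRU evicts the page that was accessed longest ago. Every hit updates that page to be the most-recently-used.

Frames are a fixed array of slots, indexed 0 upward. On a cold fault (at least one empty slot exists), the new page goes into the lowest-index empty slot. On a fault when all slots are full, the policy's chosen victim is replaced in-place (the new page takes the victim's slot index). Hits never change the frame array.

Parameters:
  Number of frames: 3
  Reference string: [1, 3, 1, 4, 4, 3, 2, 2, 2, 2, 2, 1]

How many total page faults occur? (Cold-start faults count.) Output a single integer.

Answer: 5

Derivation:
Step 0: ref 1 → FAULT, frames=[1,-,-]
Step 1: ref 3 → FAULT, frames=[1,3,-]
Step 2: ref 1 → HIT, frames=[1,3,-]
Step 3: ref 4 → FAULT, frames=[1,3,4]
Step 4: ref 4 → HIT, frames=[1,3,4]
Step 5: ref 3 → HIT, frames=[1,3,4]
Step 6: ref 2 → FAULT (evict 1), frames=[2,3,4]
Step 7: ref 2 → HIT, frames=[2,3,4]
Step 8: ref 2 → HIT, frames=[2,3,4]
Step 9: ref 2 → HIT, frames=[2,3,4]
Step 10: ref 2 → HIT, frames=[2,3,4]
Step 11: ref 1 → FAULT (evict 4), frames=[2,3,1]
Total faults: 5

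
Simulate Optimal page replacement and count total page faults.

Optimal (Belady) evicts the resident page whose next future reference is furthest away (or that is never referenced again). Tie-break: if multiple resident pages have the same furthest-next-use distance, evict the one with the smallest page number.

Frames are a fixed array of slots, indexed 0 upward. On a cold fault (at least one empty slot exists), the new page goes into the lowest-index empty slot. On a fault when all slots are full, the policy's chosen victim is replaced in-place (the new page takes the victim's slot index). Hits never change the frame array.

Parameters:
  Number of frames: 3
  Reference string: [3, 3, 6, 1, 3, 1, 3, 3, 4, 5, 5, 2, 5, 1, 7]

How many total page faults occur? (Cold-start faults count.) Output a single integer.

Answer: 7

Derivation:
Step 0: ref 3 → FAULT, frames=[3,-,-]
Step 1: ref 3 → HIT, frames=[3,-,-]
Step 2: ref 6 → FAULT, frames=[3,6,-]
Step 3: ref 1 → FAULT, frames=[3,6,1]
Step 4: ref 3 → HIT, frames=[3,6,1]
Step 5: ref 1 → HIT, frames=[3,6,1]
Step 6: ref 3 → HIT, frames=[3,6,1]
Step 7: ref 3 → HIT, frames=[3,6,1]
Step 8: ref 4 → FAULT (evict 3), frames=[4,6,1]
Step 9: ref 5 → FAULT (evict 4), frames=[5,6,1]
Step 10: ref 5 → HIT, frames=[5,6,1]
Step 11: ref 2 → FAULT (evict 6), frames=[5,2,1]
Step 12: ref 5 → HIT, frames=[5,2,1]
Step 13: ref 1 → HIT, frames=[5,2,1]
Step 14: ref 7 → FAULT (evict 1), frames=[5,2,7]
Total faults: 7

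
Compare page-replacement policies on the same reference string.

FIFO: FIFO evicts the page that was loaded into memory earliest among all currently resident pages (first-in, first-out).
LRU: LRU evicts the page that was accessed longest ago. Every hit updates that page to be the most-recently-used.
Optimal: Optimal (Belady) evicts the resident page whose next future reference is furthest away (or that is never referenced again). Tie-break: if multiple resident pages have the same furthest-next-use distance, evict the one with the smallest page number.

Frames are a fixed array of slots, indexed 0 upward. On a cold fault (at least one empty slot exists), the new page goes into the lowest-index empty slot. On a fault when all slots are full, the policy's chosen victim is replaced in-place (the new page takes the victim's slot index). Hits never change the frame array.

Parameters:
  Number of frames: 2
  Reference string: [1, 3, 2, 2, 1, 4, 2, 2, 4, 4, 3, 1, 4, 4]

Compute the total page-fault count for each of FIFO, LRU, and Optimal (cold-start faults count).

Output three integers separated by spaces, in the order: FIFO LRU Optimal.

--- FIFO ---
  step 0: ref 1 -> FAULT, frames=[1,-] (faults so far: 1)
  step 1: ref 3 -> FAULT, frames=[1,3] (faults so far: 2)
  step 2: ref 2 -> FAULT, evict 1, frames=[2,3] (faults so far: 3)
  step 3: ref 2 -> HIT, frames=[2,3] (faults so far: 3)
  step 4: ref 1 -> FAULT, evict 3, frames=[2,1] (faults so far: 4)
  step 5: ref 4 -> FAULT, evict 2, frames=[4,1] (faults so far: 5)
  step 6: ref 2 -> FAULT, evict 1, frames=[4,2] (faults so far: 6)
  step 7: ref 2 -> HIT, frames=[4,2] (faults so far: 6)
  step 8: ref 4 -> HIT, frames=[4,2] (faults so far: 6)
  step 9: ref 4 -> HIT, frames=[4,2] (faults so far: 6)
  step 10: ref 3 -> FAULT, evict 4, frames=[3,2] (faults so far: 7)
  step 11: ref 1 -> FAULT, evict 2, frames=[3,1] (faults so far: 8)
  step 12: ref 4 -> FAULT, evict 3, frames=[4,1] (faults so far: 9)
  step 13: ref 4 -> HIT, frames=[4,1] (faults so far: 9)
  FIFO total faults: 9
--- LRU ---
  step 0: ref 1 -> FAULT, frames=[1,-] (faults so far: 1)
  step 1: ref 3 -> FAULT, frames=[1,3] (faults so far: 2)
  step 2: ref 2 -> FAULT, evict 1, frames=[2,3] (faults so far: 3)
  step 3: ref 2 -> HIT, frames=[2,3] (faults so far: 3)
  step 4: ref 1 -> FAULT, evict 3, frames=[2,1] (faults so far: 4)
  step 5: ref 4 -> FAULT, evict 2, frames=[4,1] (faults so far: 5)
  step 6: ref 2 -> FAULT, evict 1, frames=[4,2] (faults so far: 6)
  step 7: ref 2 -> HIT, frames=[4,2] (faults so far: 6)
  step 8: ref 4 -> HIT, frames=[4,2] (faults so far: 6)
  step 9: ref 4 -> HIT, frames=[4,2] (faults so far: 6)
  step 10: ref 3 -> FAULT, evict 2, frames=[4,3] (faults so far: 7)
  step 11: ref 1 -> FAULT, evict 4, frames=[1,3] (faults so far: 8)
  step 12: ref 4 -> FAULT, evict 3, frames=[1,4] (faults so far: 9)
  step 13: ref 4 -> HIT, frames=[1,4] (faults so far: 9)
  LRU total faults: 9
--- Optimal ---
  step 0: ref 1 -> FAULT, frames=[1,-] (faults so far: 1)
  step 1: ref 3 -> FAULT, frames=[1,3] (faults so far: 2)
  step 2: ref 2 -> FAULT, evict 3, frames=[1,2] (faults so far: 3)
  step 3: ref 2 -> HIT, frames=[1,2] (faults so far: 3)
  step 4: ref 1 -> HIT, frames=[1,2] (faults so far: 3)
  step 5: ref 4 -> FAULT, evict 1, frames=[4,2] (faults so far: 4)
  step 6: ref 2 -> HIT, frames=[4,2] (faults so far: 4)
  step 7: ref 2 -> HIT, frames=[4,2] (faults so far: 4)
  step 8: ref 4 -> HIT, frames=[4,2] (faults so far: 4)
  step 9: ref 4 -> HIT, frames=[4,2] (faults so far: 4)
  step 10: ref 3 -> FAULT, evict 2, frames=[4,3] (faults so far: 5)
  step 11: ref 1 -> FAULT, evict 3, frames=[4,1] (faults so far: 6)
  step 12: ref 4 -> HIT, frames=[4,1] (faults so far: 6)
  step 13: ref 4 -> HIT, frames=[4,1] (faults so far: 6)
  Optimal total faults: 6

Answer: 9 9 6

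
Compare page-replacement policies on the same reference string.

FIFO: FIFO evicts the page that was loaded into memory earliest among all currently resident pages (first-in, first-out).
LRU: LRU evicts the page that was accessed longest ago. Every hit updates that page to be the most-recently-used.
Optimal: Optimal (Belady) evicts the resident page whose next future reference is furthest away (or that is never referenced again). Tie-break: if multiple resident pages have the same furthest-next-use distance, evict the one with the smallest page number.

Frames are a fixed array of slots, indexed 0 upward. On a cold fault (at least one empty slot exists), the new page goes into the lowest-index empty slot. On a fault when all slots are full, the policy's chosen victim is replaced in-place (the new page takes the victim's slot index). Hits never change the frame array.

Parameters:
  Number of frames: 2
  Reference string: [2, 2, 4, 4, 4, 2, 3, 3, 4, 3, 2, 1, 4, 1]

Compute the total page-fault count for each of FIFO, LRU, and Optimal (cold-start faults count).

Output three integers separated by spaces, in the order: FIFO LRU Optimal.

Answer: 6 7 5

Derivation:
--- FIFO ---
  step 0: ref 2 -> FAULT, frames=[2,-] (faults so far: 1)
  step 1: ref 2 -> HIT, frames=[2,-] (faults so far: 1)
  step 2: ref 4 -> FAULT, frames=[2,4] (faults so far: 2)
  step 3: ref 4 -> HIT, frames=[2,4] (faults so far: 2)
  step 4: ref 4 -> HIT, frames=[2,4] (faults so far: 2)
  step 5: ref 2 -> HIT, frames=[2,4] (faults so far: 2)
  step 6: ref 3 -> FAULT, evict 2, frames=[3,4] (faults so far: 3)
  step 7: ref 3 -> HIT, frames=[3,4] (faults so far: 3)
  step 8: ref 4 -> HIT, frames=[3,4] (faults so far: 3)
  step 9: ref 3 -> HIT, frames=[3,4] (faults so far: 3)
  step 10: ref 2 -> FAULT, evict 4, frames=[3,2] (faults so far: 4)
  step 11: ref 1 -> FAULT, evict 3, frames=[1,2] (faults so far: 5)
  step 12: ref 4 -> FAULT, evict 2, frames=[1,4] (faults so far: 6)
  step 13: ref 1 -> HIT, frames=[1,4] (faults so far: 6)
  FIFO total faults: 6
--- LRU ---
  step 0: ref 2 -> FAULT, frames=[2,-] (faults so far: 1)
  step 1: ref 2 -> HIT, frames=[2,-] (faults so far: 1)
  step 2: ref 4 -> FAULT, frames=[2,4] (faults so far: 2)
  step 3: ref 4 -> HIT, frames=[2,4] (faults so far: 2)
  step 4: ref 4 -> HIT, frames=[2,4] (faults so far: 2)
  step 5: ref 2 -> HIT, frames=[2,4] (faults so far: 2)
  step 6: ref 3 -> FAULT, evict 4, frames=[2,3] (faults so far: 3)
  step 7: ref 3 -> HIT, frames=[2,3] (faults so far: 3)
  step 8: ref 4 -> FAULT, evict 2, frames=[4,3] (faults so far: 4)
  step 9: ref 3 -> HIT, frames=[4,3] (faults so far: 4)
  step 10: ref 2 -> FAULT, evict 4, frames=[2,3] (faults so far: 5)
  step 11: ref 1 -> FAULT, evict 3, frames=[2,1] (faults so far: 6)
  step 12: ref 4 -> FAULT, evict 2, frames=[4,1] (faults so far: 7)
  step 13: ref 1 -> HIT, frames=[4,1] (faults so far: 7)
  LRU total faults: 7
--- Optimal ---
  step 0: ref 2 -> FAULT, frames=[2,-] (faults so far: 1)
  step 1: ref 2 -> HIT, frames=[2,-] (faults so far: 1)
  step 2: ref 4 -> FAULT, frames=[2,4] (faults so far: 2)
  step 3: ref 4 -> HIT, frames=[2,4] (faults so far: 2)
  step 4: ref 4 -> HIT, frames=[2,4] (faults so far: 2)
  step 5: ref 2 -> HIT, frames=[2,4] (faults so far: 2)
  step 6: ref 3 -> FAULT, evict 2, frames=[3,4] (faults so far: 3)
  step 7: ref 3 -> HIT, frames=[3,4] (faults so far: 3)
  step 8: ref 4 -> HIT, frames=[3,4] (faults so far: 3)
  step 9: ref 3 -> HIT, frames=[3,4] (faults so far: 3)
  step 10: ref 2 -> FAULT, evict 3, frames=[2,4] (faults so far: 4)
  step 11: ref 1 -> FAULT, evict 2, frames=[1,4] (faults so far: 5)
  step 12: ref 4 -> HIT, frames=[1,4] (faults so far: 5)
  step 13: ref 1 -> HIT, frames=[1,4] (faults so far: 5)
  Optimal total faults: 5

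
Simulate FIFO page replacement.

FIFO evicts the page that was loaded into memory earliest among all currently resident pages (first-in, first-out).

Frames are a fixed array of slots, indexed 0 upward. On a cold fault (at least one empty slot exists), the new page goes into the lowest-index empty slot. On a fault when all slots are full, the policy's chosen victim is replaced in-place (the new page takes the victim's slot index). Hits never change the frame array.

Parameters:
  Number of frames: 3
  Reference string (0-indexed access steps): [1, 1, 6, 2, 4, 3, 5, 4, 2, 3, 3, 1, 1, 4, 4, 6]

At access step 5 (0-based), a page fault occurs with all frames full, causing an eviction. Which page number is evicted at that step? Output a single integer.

Answer: 6

Derivation:
Step 0: ref 1 -> FAULT, frames=[1,-,-]
Step 1: ref 1 -> HIT, frames=[1,-,-]
Step 2: ref 6 -> FAULT, frames=[1,6,-]
Step 3: ref 2 -> FAULT, frames=[1,6,2]
Step 4: ref 4 -> FAULT, evict 1, frames=[4,6,2]
Step 5: ref 3 -> FAULT, evict 6, frames=[4,3,2]
At step 5: evicted page 6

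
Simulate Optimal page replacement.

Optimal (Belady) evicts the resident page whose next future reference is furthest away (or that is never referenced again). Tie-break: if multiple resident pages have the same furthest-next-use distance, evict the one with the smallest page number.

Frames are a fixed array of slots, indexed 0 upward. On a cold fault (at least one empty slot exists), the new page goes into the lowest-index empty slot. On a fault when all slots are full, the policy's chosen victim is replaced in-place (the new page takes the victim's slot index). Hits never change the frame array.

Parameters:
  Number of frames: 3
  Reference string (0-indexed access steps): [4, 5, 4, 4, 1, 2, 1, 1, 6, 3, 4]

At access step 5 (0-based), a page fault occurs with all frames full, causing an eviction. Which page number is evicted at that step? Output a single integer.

Step 0: ref 4 -> FAULT, frames=[4,-,-]
Step 1: ref 5 -> FAULT, frames=[4,5,-]
Step 2: ref 4 -> HIT, frames=[4,5,-]
Step 3: ref 4 -> HIT, frames=[4,5,-]
Step 4: ref 1 -> FAULT, frames=[4,5,1]
Step 5: ref 2 -> FAULT, evict 5, frames=[4,2,1]
At step 5: evicted page 5

Answer: 5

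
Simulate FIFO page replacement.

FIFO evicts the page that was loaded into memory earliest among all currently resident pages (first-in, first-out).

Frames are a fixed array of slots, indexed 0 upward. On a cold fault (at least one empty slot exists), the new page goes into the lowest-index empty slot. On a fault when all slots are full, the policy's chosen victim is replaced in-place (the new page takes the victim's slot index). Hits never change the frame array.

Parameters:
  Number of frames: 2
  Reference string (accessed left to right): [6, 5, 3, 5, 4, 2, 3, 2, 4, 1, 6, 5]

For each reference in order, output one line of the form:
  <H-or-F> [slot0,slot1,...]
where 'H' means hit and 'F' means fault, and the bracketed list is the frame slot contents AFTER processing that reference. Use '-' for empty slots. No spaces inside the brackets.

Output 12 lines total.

F [6,-]
F [6,5]
F [3,5]
H [3,5]
F [3,4]
F [2,4]
F [2,3]
H [2,3]
F [4,3]
F [4,1]
F [6,1]
F [6,5]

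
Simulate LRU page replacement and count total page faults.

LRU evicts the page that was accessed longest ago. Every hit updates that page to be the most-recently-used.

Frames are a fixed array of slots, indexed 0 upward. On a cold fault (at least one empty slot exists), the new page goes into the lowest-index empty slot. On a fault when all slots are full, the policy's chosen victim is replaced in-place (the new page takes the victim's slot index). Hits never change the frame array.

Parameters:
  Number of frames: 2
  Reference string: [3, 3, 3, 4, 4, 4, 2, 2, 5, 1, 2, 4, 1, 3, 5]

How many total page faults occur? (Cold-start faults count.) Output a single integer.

Step 0: ref 3 → FAULT, frames=[3,-]
Step 1: ref 3 → HIT, frames=[3,-]
Step 2: ref 3 → HIT, frames=[3,-]
Step 3: ref 4 → FAULT, frames=[3,4]
Step 4: ref 4 → HIT, frames=[3,4]
Step 5: ref 4 → HIT, frames=[3,4]
Step 6: ref 2 → FAULT (evict 3), frames=[2,4]
Step 7: ref 2 → HIT, frames=[2,4]
Step 8: ref 5 → FAULT (evict 4), frames=[2,5]
Step 9: ref 1 → FAULT (evict 2), frames=[1,5]
Step 10: ref 2 → FAULT (evict 5), frames=[1,2]
Step 11: ref 4 → FAULT (evict 1), frames=[4,2]
Step 12: ref 1 → FAULT (evict 2), frames=[4,1]
Step 13: ref 3 → FAULT (evict 4), frames=[3,1]
Step 14: ref 5 → FAULT (evict 1), frames=[3,5]
Total faults: 10

Answer: 10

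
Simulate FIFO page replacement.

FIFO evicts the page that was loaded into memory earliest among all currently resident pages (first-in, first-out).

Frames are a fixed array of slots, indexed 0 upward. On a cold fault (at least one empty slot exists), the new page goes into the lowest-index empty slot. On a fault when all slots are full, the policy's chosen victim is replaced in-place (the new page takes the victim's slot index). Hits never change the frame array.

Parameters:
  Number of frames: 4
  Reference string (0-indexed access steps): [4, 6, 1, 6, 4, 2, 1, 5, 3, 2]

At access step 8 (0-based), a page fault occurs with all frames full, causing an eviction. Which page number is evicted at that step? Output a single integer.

Answer: 6

Derivation:
Step 0: ref 4 -> FAULT, frames=[4,-,-,-]
Step 1: ref 6 -> FAULT, frames=[4,6,-,-]
Step 2: ref 1 -> FAULT, frames=[4,6,1,-]
Step 3: ref 6 -> HIT, frames=[4,6,1,-]
Step 4: ref 4 -> HIT, frames=[4,6,1,-]
Step 5: ref 2 -> FAULT, frames=[4,6,1,2]
Step 6: ref 1 -> HIT, frames=[4,6,1,2]
Step 7: ref 5 -> FAULT, evict 4, frames=[5,6,1,2]
Step 8: ref 3 -> FAULT, evict 6, frames=[5,3,1,2]
At step 8: evicted page 6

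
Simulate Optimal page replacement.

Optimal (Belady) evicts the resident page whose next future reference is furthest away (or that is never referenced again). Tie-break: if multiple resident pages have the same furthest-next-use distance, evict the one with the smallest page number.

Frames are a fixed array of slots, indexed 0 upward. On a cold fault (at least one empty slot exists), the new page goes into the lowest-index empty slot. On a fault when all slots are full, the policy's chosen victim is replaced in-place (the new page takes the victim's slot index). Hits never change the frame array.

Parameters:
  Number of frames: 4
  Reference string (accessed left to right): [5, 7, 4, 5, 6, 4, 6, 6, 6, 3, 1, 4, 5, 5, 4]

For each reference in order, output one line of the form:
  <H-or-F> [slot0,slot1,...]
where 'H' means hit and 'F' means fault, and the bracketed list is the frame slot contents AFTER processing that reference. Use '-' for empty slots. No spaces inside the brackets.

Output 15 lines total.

F [5,-,-,-]
F [5,7,-,-]
F [5,7,4,-]
H [5,7,4,-]
F [5,7,4,6]
H [5,7,4,6]
H [5,7,4,6]
H [5,7,4,6]
H [5,7,4,6]
F [5,7,4,3]
F [5,7,4,1]
H [5,7,4,1]
H [5,7,4,1]
H [5,7,4,1]
H [5,7,4,1]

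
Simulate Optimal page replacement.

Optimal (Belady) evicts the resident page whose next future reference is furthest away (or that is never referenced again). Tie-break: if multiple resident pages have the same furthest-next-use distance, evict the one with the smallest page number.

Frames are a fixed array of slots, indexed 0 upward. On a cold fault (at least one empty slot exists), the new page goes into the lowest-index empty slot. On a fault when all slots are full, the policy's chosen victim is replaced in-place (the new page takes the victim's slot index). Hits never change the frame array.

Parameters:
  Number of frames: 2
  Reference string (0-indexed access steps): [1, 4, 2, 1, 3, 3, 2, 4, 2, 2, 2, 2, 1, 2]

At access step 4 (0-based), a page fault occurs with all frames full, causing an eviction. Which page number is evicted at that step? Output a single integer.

Answer: 1

Derivation:
Step 0: ref 1 -> FAULT, frames=[1,-]
Step 1: ref 4 -> FAULT, frames=[1,4]
Step 2: ref 2 -> FAULT, evict 4, frames=[1,2]
Step 3: ref 1 -> HIT, frames=[1,2]
Step 4: ref 3 -> FAULT, evict 1, frames=[3,2]
At step 4: evicted page 1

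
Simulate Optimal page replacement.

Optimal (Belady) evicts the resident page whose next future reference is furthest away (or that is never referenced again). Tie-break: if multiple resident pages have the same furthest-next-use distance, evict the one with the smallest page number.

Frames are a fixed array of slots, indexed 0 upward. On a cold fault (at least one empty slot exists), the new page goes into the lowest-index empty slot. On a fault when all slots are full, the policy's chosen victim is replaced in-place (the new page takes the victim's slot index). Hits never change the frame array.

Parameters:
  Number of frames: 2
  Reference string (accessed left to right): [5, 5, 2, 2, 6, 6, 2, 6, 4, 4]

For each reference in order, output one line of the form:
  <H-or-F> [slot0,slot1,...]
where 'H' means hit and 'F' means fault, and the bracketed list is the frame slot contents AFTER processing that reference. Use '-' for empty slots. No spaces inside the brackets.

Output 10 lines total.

F [5,-]
H [5,-]
F [5,2]
H [5,2]
F [6,2]
H [6,2]
H [6,2]
H [6,2]
F [6,4]
H [6,4]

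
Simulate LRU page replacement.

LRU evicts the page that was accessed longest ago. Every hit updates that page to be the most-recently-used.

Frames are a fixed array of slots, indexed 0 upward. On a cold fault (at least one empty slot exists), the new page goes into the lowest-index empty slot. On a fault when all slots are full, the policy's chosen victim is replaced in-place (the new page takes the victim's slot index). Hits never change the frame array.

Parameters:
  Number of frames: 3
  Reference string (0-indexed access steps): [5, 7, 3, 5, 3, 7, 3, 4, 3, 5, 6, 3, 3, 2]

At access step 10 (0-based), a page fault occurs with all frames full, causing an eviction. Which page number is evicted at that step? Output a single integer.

Answer: 4

Derivation:
Step 0: ref 5 -> FAULT, frames=[5,-,-]
Step 1: ref 7 -> FAULT, frames=[5,7,-]
Step 2: ref 3 -> FAULT, frames=[5,7,3]
Step 3: ref 5 -> HIT, frames=[5,7,3]
Step 4: ref 3 -> HIT, frames=[5,7,3]
Step 5: ref 7 -> HIT, frames=[5,7,3]
Step 6: ref 3 -> HIT, frames=[5,7,3]
Step 7: ref 4 -> FAULT, evict 5, frames=[4,7,3]
Step 8: ref 3 -> HIT, frames=[4,7,3]
Step 9: ref 5 -> FAULT, evict 7, frames=[4,5,3]
Step 10: ref 6 -> FAULT, evict 4, frames=[6,5,3]
At step 10: evicted page 4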